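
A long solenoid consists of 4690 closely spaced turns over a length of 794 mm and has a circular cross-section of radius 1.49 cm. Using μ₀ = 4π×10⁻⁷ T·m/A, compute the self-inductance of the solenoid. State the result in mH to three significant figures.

A = πr² = π(1.490×10^-2 m)² = 6.9746×10^-4 m².
For a long solenoid, L = μ₀N²A/ℓ.
L = (4π×10⁻⁷)(4690)²(6.9746×10^-4)/(0.794 m) = 2.428×10^-2 H.

L ≈ 24.3 mH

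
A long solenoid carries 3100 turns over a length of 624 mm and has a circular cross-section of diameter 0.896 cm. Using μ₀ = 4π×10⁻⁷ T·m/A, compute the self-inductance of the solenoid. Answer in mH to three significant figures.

A = π(d/2)² = π(4.480×10^-3 m)² = 6.305×10^-5 m².
For a long solenoid, L = μ₀N²A/ℓ.
L = (4π×10⁻⁷)(3100)²(6.305×10^-5)/(0.624 m) = 1.220×10^-3 H.

L ≈ 1.22 mH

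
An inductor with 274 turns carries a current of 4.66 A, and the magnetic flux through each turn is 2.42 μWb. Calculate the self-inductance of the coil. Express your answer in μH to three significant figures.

L ≈ 142 μH

Self-inductance is defined by L = NΦ_B/I (flux linkage over current).
L = (274)(2.420×10^-6 Wb)/(4.66 A) = 1.423×10^-4 H.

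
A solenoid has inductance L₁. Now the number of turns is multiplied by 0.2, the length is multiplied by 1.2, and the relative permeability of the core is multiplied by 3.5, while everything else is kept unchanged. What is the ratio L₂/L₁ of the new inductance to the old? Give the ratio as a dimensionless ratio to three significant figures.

L₂/L₁ = 0.117

For a solenoid, L ∝ μᵣN²A/ℓ.
L₂/L₁ = (0.2)^2 × (1.2)^-1 × (3.5) = 0.117.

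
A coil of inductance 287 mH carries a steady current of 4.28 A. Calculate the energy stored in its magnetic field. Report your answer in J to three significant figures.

U ≈ 2.63 J

Stored magnetic energy: U = ½LI².
U = ½(0.287 H)(4.28 A)² = 2.629 J.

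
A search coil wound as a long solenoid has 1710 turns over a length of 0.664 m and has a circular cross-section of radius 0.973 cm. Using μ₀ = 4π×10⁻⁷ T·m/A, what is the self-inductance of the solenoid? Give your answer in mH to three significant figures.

A = πr² = π(9.730×10^-3 m)² = 2.974×10^-4 m².
For a long solenoid, L = μ₀N²A/ℓ.
L = (4π×10⁻⁷)(1710)²(2.974×10^-4)/(0.664 m) = 1.646×10^-3 H.

L ≈ 1.65 mH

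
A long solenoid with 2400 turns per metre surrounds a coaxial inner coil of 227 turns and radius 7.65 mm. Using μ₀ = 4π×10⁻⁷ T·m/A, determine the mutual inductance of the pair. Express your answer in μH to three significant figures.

The outer solenoid produces a uniform field B₁ = μ₀n₁I₁ across the inner coil,
so the flux linkage is N₂Φ = N₂B₁A₂ = μ₀n₁N₂A₂·I₁, giving M = μ₀n₁N₂A₂.
A₂ = πr² = π(7.650×10^-3 m)² = 1.839×10^-4 m².
M = (4π×10⁻⁷)(2400)(227)(1.839×10^-4) = 1.259×10^-4 H.

M ≈ 126 μH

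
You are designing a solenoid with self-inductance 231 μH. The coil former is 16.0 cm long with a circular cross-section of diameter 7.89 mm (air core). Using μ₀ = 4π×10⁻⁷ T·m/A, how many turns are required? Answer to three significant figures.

N ≈ 776 turns

A = π(d/2)² = π(3.945×10^-3 m)² = 4.889×10^-5 m².
From L = μ₀N²A/ℓ, N = √(Lℓ / (μ₀A)).
N = √[(2.310×10^-4)(0.16) / ((4π×10⁻⁷)×4.889×10^-5)] = √(6.016×10^5) ≈ 775.6.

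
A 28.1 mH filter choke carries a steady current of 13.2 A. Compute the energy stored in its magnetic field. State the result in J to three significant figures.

U ≈ 2.45 J

Stored magnetic energy: U = ½LI².
U = ½(2.810×10^-2 H)(13.2 A)² = 2.448 J.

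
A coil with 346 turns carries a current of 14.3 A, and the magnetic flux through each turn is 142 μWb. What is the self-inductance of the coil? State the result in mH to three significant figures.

Self-inductance is defined by L = NΦ_B/I (flux linkage over current).
L = (346)(1.420×10^-4 Wb)/(14.3 A) = 3.436×10^-3 H.

L ≈ 3.44 mH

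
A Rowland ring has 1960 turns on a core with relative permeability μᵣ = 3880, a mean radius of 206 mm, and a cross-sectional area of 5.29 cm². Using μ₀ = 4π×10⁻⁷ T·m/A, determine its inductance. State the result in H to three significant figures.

For a thin toroid, L = μ₀μᵣN²A/(2πR).
L = (4π×10⁻⁷)(3880)(1960)²(5.290×10^-4) / (2π×0.206 m) = 7.655 H.

L ≈ 7.66 H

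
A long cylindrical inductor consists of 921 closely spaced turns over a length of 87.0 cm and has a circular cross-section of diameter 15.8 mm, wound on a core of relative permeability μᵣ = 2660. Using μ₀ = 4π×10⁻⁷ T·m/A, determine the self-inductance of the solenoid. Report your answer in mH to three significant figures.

A = π(d/2)² = π(7.900×10^-3 m)² = 1.961×10^-4 m².
For a long solenoid, L = μ₀μᵣN²A/ℓ.
L = (4π×10⁻⁷)(2660)(921)²(1.961×10^-4)/(0.87 m) = 0.639 H.

L ≈ 639 mH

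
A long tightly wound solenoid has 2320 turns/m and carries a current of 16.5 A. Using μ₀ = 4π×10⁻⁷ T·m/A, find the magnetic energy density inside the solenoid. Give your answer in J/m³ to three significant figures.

B = μ₀nI = (4π×10⁻⁷)(2.320×10^3)(16.5) = 4.810×10^-2 T.
u = B²/(2μ₀) = (4.810×10^-2)²/(2×4π×10⁻⁷) = 920.7 J/m³.

u ≈ 921 J/m³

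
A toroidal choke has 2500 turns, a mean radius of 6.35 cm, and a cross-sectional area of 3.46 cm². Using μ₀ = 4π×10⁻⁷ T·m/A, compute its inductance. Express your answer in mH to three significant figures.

L ≈ 6.81 mH

For a thin toroid, L = μ₀N²A/(2πR).
L = (4π×10⁻⁷)(2500)²(3.460×10^-4) / (2π×6.350×10^-2 m) = 6.811×10^-3 H.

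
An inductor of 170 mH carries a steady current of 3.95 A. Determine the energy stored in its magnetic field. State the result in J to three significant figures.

U ≈ 1.33 J

Stored magnetic energy: U = ½LI².
U = ½(0.17 H)(3.95 A)² = 1.326 J.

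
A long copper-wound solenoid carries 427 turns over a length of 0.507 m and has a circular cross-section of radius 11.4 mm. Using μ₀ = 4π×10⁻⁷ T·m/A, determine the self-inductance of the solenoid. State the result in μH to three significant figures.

L ≈ 185 μH

A = πr² = π(1.140×10^-2 m)² = 4.083×10^-4 m².
For a long solenoid, L = μ₀N²A/ℓ.
L = (4π×10⁻⁷)(427)²(4.083×10^-4)/(0.507 m) = 1.845×10^-4 H.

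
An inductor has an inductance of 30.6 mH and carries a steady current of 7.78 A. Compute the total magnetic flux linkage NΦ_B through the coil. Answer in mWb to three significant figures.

NΦ_B ≈ 238 mWb

From L = NΦ_B/I, the flux linkage is NΦ_B = LI.
NΦ_B = (3.060×10^-2 H)(7.78 A) = 0.2381 Wb.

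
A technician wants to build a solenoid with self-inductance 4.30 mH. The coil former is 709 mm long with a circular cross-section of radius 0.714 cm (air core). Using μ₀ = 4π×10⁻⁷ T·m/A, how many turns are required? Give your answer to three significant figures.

N ≈ 3890 turns

A = πr² = π(7.140×10^-3 m)² = 1.602×10^-4 m².
From L = μ₀N²A/ℓ, N = √(Lℓ / (μ₀A)).
N = √[(4.300×10^-3)(0.709) / ((4π×10⁻⁷)×1.602×10^-4)] = √(1.5148×10^7) ≈ 3892.1.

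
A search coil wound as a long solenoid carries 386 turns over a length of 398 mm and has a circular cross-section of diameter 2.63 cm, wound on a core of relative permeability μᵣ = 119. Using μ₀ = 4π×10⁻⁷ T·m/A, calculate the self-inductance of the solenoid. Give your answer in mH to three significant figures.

L ≈ 30.4 mH

A = π(d/2)² = π(1.315×10^-2 m)² = 5.433×10^-4 m².
For a long solenoid, L = μ₀μᵣN²A/ℓ.
L = (4π×10⁻⁷)(119)(386)²(5.433×10^-4)/(0.398 m) = 3.041×10^-2 H.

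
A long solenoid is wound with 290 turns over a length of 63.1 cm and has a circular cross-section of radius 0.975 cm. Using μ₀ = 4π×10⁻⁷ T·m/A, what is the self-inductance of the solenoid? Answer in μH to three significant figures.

A = πr² = π(9.750×10^-3 m)² = 2.986×10^-4 m².
For a long solenoid, L = μ₀N²A/ℓ.
L = (4π×10⁻⁷)(290)²(2.986×10^-4)/(0.631 m) = 5.002×10^-5 H.

L ≈ 50.0 μH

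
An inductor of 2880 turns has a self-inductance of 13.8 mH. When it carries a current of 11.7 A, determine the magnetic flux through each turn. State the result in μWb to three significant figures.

From L = NΦ_B/I, the flux per turn is Φ_B = LI/N.
Φ_B = (1.380×10^-2 H)(11.7 A)/2880 = 5.606×10^-5 Wb.

Φ_B ≈ 56.1 μWb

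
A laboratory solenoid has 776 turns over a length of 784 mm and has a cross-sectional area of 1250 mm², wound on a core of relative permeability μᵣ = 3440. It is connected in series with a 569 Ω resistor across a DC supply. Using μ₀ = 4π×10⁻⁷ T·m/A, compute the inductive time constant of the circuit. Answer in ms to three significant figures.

A = 1250 mm² = 1.250×10^-3 m².
L = μ₀μᵣN²A/ℓ = (4π×10⁻⁷)(3440)(776)²(1.250×10^-3)/(0.784) = 4.15 H.
τ = L/R = (4.15)/(569) = 7.294×10^-3 s.

τ ≈ 7.29 ms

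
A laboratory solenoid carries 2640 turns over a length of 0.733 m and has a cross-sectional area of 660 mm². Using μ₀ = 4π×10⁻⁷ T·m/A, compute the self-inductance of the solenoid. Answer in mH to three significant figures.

L ≈ 7.89 mH

A = 660 mm² = 6.600×10^-4 m².
For a long solenoid, L = μ₀N²A/ℓ.
L = (4π×10⁻⁷)(2640)²(6.600×10^-4)/(0.733 m) = 7.886×10^-3 H.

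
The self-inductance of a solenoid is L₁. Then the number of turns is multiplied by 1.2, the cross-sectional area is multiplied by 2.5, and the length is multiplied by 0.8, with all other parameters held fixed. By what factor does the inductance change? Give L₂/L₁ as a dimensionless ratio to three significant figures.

L₂/L₁ = 4.50

For a solenoid, L ∝ μᵣN²A/ℓ.
L₂/L₁ = (1.2)^2 × (2.5) × (0.8)^-1 = 4.50.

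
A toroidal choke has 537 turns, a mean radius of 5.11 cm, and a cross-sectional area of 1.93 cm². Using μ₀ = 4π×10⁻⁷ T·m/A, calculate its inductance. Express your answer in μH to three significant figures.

L ≈ 218 μH

For a thin toroid, L = μ₀N²A/(2πR).
L = (4π×10⁻⁷)(537)²(1.930×10^-4) / (2π×5.110×10^-2 m) = 2.178×10^-4 H.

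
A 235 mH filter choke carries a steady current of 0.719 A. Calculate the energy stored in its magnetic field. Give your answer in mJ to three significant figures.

U ≈ 60.7 mJ

Stored magnetic energy: U = ½LI².
U = ½(0.235 H)(0.719 A)² = 6.074×10^-2 J.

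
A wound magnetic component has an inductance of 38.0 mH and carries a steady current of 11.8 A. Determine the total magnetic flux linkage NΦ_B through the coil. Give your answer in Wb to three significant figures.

From L = NΦ_B/I, the flux linkage is NΦ_B = LI.
NΦ_B = (3.800×10^-2 H)(11.8 A) = 0.4484 Wb.

NΦ_B ≈ 0.448 Wb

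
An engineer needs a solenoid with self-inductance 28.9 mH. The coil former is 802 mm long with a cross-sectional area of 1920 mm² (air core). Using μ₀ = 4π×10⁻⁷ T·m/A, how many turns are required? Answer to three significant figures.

A = 1920 mm² = 1.920×10^-3 m².
From L = μ₀N²A/ℓ, N = √(Lℓ / (μ₀A)).
N = √[(2.890×10^-2)(0.802) / ((4π×10⁻⁷)×1.920×10^-3)] = √(9.606×10^6) ≈ 3099.4.

N ≈ 3100 turns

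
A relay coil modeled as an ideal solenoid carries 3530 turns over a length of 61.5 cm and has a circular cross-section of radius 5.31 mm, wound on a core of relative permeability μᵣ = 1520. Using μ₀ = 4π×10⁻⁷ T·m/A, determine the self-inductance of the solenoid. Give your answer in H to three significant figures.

L ≈ 3.43 H

A = πr² = π(5.310×10^-3 m)² = 8.858×10^-5 m².
For a long solenoid, L = μ₀μᵣN²A/ℓ.
L = (4π×10⁻⁷)(1520)(3530)²(8.858×10^-5)/(0.615 m) = 3.428 H.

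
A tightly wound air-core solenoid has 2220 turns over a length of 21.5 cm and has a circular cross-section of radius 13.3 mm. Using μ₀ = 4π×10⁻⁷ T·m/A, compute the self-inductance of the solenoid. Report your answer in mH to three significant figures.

A = πr² = π(1.330×10^-2 m)² = 5.557×10^-4 m².
For a long solenoid, L = μ₀N²A/ℓ.
L = (4π×10⁻⁷)(2220)²(5.557×10^-4)/(0.215 m) = 1.601×10^-2 H.

L ≈ 16.0 mH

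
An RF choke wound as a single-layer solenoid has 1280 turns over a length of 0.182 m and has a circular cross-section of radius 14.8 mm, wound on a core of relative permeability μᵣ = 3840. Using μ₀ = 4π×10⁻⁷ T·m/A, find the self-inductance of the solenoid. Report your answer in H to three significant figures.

A = πr² = π(1.480×10^-2 m)² = 6.881×10^-4 m².
For a long solenoid, L = μ₀μᵣN²A/ℓ.
L = (4π×10⁻⁷)(3840)(1280)²(6.881×10^-4)/(0.182 m) = 29.89 H.

L ≈ 29.9 H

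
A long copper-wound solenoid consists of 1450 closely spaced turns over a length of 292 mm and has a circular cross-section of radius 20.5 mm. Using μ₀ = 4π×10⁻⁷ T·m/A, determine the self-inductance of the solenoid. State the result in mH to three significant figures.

A = πr² = π(2.050×10^-2 m)² = 1.320×10^-3 m².
For a long solenoid, L = μ₀N²A/ℓ.
L = (4π×10⁻⁷)(1450)²(1.320×10^-3)/(0.292 m) = 1.1946×10^-2 H.

L ≈ 11.9 mH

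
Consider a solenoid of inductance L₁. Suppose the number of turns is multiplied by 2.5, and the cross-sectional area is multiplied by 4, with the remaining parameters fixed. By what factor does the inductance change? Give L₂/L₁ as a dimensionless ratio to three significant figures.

L₂/L₁ = 25.0

For a solenoid, L ∝ μᵣN²A/ℓ.
L₂/L₁ = (2.5)^2 × (4) = 25.0.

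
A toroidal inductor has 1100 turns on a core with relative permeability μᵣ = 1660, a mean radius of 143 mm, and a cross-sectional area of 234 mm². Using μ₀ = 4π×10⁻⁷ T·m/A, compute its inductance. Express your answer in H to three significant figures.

For a thin toroid, L = μ₀μᵣN²A/(2πR).
L = (4π×10⁻⁷)(1660)(1100)²(2.340×10^-4) / (2π×0.143 m) = 0.6574 H.

L ≈ 0.657 H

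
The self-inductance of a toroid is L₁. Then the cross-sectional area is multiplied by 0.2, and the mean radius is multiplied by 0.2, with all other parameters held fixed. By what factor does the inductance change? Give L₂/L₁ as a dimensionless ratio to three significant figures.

For a toroid, L ∝ μᵣN²A/R.
L₂/L₁ = (0.2) × (0.2)^-1 = 1.00.

L₂/L₁ = 1.00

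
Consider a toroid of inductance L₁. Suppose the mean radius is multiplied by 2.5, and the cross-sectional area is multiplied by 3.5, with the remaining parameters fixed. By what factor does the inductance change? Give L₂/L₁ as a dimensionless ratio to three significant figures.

For a toroid, L ∝ μᵣN²A/R.
L₂/L₁ = (2.5)^-1 × (3.5) = 1.40.

L₂/L₁ = 1.40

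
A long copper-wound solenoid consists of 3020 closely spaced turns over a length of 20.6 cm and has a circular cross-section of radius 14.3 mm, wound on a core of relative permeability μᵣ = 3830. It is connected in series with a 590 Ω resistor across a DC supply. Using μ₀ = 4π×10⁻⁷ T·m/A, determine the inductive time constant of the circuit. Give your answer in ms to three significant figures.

A = πr² = π(1.430×10^-2 m)² = 6.424×10^-4 m².
L = μ₀μᵣN²A/ℓ = (4π×10⁻⁷)(3830)(3020)²(6.424×10^-4)/(0.206) = 136.9 H.
τ = L/R = (136.9)/(590) = 0.232 s.

τ ≈ 232 ms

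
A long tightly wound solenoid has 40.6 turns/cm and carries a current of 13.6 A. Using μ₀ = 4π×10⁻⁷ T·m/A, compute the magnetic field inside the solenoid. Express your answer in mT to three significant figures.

B ≈ 69.4 mT

Inside a long solenoid, B = μ₀nI.
B = (4π×10⁻⁷)(4.060×10^3 m⁻¹)(13.6 A) = 6.939×10^-2 T.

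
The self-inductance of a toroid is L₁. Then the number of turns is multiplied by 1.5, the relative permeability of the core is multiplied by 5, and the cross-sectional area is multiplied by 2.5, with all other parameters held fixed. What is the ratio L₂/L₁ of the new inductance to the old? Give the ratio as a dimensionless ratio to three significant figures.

L₂/L₁ = 28.1

For a toroid, L ∝ μᵣN²A/R.
L₂/L₁ = (1.5)^2 × (5) × (2.5) = 28.1.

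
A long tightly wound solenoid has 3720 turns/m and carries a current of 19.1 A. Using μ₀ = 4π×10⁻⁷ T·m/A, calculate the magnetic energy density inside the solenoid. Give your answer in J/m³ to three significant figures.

u ≈ 3170 J/m³

B = μ₀nI = (4π×10⁻⁷)(3.720×10^3)(19.1) = 8.929×10^-2 T.
u = B²/(2μ₀) = (8.929×10^-2)²/(2×4π×10⁻⁷) = 3.172×10^3 J/m³.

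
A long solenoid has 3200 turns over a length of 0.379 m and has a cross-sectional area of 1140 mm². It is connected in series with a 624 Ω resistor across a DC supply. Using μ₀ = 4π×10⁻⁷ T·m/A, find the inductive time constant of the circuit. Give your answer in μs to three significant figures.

A = 1140 mm² = 1.140×10^-3 m².
L = μ₀N²A/ℓ = (4π×10⁻⁷)(3200)²(1.140×10^-3)/(0.379) = 3.871×10^-2 H.
τ = L/R = (3.871×10^-2)/(624) = 6.203×10^-5 s.

τ ≈ 62.0 μs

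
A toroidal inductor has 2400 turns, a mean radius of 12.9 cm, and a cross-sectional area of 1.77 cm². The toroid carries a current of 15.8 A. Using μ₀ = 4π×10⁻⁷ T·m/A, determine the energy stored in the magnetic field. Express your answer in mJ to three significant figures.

U ≈ 197 mJ

L = μ₀N²A/(2πR) = (4π×10⁻⁷)(2400)²(1.770×10^-4)/(2π×0.129) = 1.581×10^-3 H.
U = ½LI² = ½(1.581×10^-3)(15.8)² = 0.1973 J.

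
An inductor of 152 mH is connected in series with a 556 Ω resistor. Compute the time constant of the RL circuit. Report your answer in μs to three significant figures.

τ ≈ 273 μs

τ = L/R = (0.152 H)/(556 Ω) = 2.734×10^-4 s.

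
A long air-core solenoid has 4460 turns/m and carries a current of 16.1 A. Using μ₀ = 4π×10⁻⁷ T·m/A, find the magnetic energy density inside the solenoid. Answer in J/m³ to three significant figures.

u ≈ 3240 J/m³

B = μ₀nI = (4π×10⁻⁷)(4.460×10^3)(16.1) = 9.023×10^-2 T.
u = B²/(2μ₀) = (9.023×10^-2)²/(2×4π×10⁻⁷) = 3.240×10^3 J/m³.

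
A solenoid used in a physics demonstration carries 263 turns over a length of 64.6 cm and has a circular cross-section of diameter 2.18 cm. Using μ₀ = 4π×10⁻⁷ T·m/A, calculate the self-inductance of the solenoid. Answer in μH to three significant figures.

L ≈ 50.2 μH

A = π(d/2)² = π(1.090×10^-2 m)² = 3.733×10^-4 m².
For a long solenoid, L = μ₀N²A/ℓ.
L = (4π×10⁻⁷)(263)²(3.733×10^-4)/(0.646 m) = 5.022×10^-5 H.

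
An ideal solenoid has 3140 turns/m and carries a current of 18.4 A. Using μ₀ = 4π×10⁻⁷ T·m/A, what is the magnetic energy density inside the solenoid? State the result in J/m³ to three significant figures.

B = μ₀nI = (4π×10⁻⁷)(3.140×10^3)(18.4) = 7.260×10^-2 T.
u = B²/(2μ₀) = (7.260×10^-2)²/(2×4π×10⁻⁷) = 2.097×10^3 J/m³.

u ≈ 2100 J/m³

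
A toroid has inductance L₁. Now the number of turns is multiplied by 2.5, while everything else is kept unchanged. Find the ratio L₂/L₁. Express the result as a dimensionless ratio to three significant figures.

L₂/L₁ = 6.25

For a toroid, L ∝ μᵣN²A/R.
L₂/L₁ = (2.5)^2 = 6.25.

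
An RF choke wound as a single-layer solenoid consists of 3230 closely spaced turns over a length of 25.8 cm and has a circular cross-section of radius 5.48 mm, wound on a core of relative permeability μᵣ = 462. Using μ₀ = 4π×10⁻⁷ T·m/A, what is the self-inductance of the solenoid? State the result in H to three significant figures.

A = πr² = π(5.480×10^-3 m)² = 9.434×10^-5 m².
For a long solenoid, L = μ₀μᵣN²A/ℓ.
L = (4π×10⁻⁷)(462)(3230)²(9.434×10^-5)/(0.258 m) = 2.2149 H.

L ≈ 2.21 H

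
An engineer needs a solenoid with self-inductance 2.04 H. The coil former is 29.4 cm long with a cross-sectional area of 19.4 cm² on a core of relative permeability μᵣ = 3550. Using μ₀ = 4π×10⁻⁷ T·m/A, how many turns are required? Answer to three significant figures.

N ≈ 263 turns

A = 19.4 cm² = 1.940×10^-3 m².
From L = μ₀μᵣN²A/ℓ, N = √(Lℓ / (μ₀μᵣA)).
N = √[(2.04)(0.294) / ((4π×10⁻⁷)(3550)×1.940×10^-3)] = √(6.930×10^4) ≈ 263.3.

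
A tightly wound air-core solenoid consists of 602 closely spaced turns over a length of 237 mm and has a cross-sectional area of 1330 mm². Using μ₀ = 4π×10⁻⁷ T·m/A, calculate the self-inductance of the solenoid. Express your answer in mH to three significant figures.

L ≈ 2.56 mH

A = 1330 mm² = 1.330×10^-3 m².
For a long solenoid, L = μ₀N²A/ℓ.
L = (4π×10⁻⁷)(602)²(1.330×10^-3)/(0.237 m) = 2.556×10^-3 H.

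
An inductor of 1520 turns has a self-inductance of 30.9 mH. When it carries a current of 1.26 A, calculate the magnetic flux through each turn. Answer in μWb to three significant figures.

Φ_B ≈ 25.6 μWb

From L = NΦ_B/I, the flux per turn is Φ_B = LI/N.
Φ_B = (3.090×10^-2 H)(1.26 A)/1520 = 2.561×10^-5 Wb.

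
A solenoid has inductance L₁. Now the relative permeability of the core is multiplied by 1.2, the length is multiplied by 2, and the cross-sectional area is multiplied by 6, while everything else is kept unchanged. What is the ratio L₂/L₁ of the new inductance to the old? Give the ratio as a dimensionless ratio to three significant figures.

L₂/L₁ = 3.60

For a solenoid, L ∝ μᵣN²A/ℓ.
L₂/L₁ = (1.2) × (2)^-1 × (6) = 3.60.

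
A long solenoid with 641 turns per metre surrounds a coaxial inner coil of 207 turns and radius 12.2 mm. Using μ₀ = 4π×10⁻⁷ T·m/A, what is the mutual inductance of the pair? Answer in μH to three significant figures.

The outer solenoid produces a uniform field B₁ = μ₀n₁I₁ across the inner coil,
so the flux linkage is N₂Φ = N₂B₁A₂ = μ₀n₁N₂A₂·I₁, giving M = μ₀n₁N₂A₂.
A₂ = πr² = π(1.220×10^-2 m)² = 4.676×10^-4 m².
M = (4π×10⁻⁷)(641)(207)(4.676×10^-4) = 7.797×10^-5 H.

M ≈ 78.0 μH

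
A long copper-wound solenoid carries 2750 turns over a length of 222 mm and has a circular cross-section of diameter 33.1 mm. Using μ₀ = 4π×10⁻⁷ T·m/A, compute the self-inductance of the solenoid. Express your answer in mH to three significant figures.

L ≈ 36.8 mH

A = π(d/2)² = π(1.655×10^-2 m)² = 8.6049×10^-4 m².
For a long solenoid, L = μ₀N²A/ℓ.
L = (4π×10⁻⁷)(2750)²(8.6049×10^-4)/(0.222 m) = 3.684×10^-2 H.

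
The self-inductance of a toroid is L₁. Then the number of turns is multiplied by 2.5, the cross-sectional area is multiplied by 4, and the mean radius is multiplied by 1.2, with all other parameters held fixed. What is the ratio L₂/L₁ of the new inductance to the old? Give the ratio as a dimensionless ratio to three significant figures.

For a toroid, L ∝ μᵣN²A/R.
L₂/L₁ = (2.5)^2 × (4) × (1.2)^-1 = 20.8.

L₂/L₁ = 20.8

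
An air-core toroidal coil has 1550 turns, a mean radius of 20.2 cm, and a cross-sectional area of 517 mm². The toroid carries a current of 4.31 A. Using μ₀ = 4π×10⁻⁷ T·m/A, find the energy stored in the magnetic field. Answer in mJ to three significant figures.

U ≈ 11.4 mJ

L = μ₀N²A/(2πR) = (4π×10⁻⁷)(1550)²(5.170×10^-4)/(2π×0.202) = 1.230×10^-3 H.
U = ½LI² = ½(1.230×10^-3)(4.31)² = 1.142×10^-2 J.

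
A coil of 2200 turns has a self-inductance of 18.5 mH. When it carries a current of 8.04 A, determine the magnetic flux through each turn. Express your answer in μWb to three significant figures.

Φ_B ≈ 67.6 μWb

From L = NΦ_B/I, the flux per turn is Φ_B = LI/N.
Φ_B = (1.850×10^-2 H)(8.04 A)/2200 = 6.761×10^-5 Wb.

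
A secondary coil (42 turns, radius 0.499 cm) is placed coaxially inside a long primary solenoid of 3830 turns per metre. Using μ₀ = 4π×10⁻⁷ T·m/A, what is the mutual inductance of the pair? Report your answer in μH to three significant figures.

The outer solenoid produces a uniform field B₁ = μ₀n₁I₁ across the inner coil,
so the flux linkage is N₂Φ = N₂B₁A₂ = μ₀n₁N₂A₂·I₁, giving M = μ₀n₁N₂A₂.
A₂ = πr² = π(4.990×10^-3 m)² = 7.823×10^-5 m².
M = (4π×10⁻⁷)(3830)(42)(7.823×10^-5) = 1.581×10^-5 H.

M ≈ 15.8 μH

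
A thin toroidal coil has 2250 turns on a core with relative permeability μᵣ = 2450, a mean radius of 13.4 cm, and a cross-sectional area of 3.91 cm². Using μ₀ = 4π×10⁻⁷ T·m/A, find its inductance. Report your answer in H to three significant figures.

L ≈ 7.24 H

For a thin toroid, L = μ₀μᵣN²A/(2πR).
L = (4π×10⁻⁷)(2450)(2250)²(3.910×10^-4) / (2π×0.134 m) = 7.238 H.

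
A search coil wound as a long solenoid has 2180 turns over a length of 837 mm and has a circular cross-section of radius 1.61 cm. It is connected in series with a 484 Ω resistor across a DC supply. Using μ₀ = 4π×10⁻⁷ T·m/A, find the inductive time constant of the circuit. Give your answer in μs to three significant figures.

A = πr² = π(1.610×10^-2 m)² = 8.143×10^-4 m².
L = μ₀N²A/ℓ = (4π×10⁻⁷)(2180)²(8.143×10^-4)/(0.837) = 5.810×10^-3 H.
τ = L/R = (5.810×10^-3)/(484) = 1.200×10^-5 s.

τ ≈ 12.0 μs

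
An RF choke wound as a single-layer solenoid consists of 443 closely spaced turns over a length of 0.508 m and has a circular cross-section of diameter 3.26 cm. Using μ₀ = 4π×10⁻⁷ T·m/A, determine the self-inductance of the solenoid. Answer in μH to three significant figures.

L ≈ 405 μH

A = π(d/2)² = π(1.630×10^-2 m)² = 8.347×10^-4 m².
For a long solenoid, L = μ₀N²A/ℓ.
L = (4π×10⁻⁷)(443)²(8.347×10^-4)/(0.508 m) = 4.052×10^-4 H.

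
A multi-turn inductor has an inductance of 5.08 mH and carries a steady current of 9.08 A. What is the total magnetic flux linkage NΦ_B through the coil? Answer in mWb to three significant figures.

From L = NΦ_B/I, the flux linkage is NΦ_B = LI.
NΦ_B = (5.080×10^-3 H)(9.08 A) = 4.613×10^-2 Wb.

NΦ_B ≈ 46.1 mWb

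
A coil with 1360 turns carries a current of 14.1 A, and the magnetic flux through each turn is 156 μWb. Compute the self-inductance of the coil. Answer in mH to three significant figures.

L ≈ 15.0 mH

Self-inductance is defined by L = NΦ_B/I (flux linkage over current).
L = (1360)(1.560×10^-4 Wb)/(14.1 A) = 1.5047×10^-2 H.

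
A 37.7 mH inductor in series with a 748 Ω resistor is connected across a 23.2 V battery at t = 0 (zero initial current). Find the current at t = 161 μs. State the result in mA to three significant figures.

τ = L/R = 3.770×10^-2/748 = 5.040×10^-5 s; final current I_∞ = ε/R = 23.2/748 = 3.102×10^-2 A.
I(t) = I_∞(1 − e^(−t/τ)) with t/τ = 3.194.
I = (3.102×10^-2)(1 − e^(−3.194)) = 2.974×10^-2 A.

I ≈ 29.7 mA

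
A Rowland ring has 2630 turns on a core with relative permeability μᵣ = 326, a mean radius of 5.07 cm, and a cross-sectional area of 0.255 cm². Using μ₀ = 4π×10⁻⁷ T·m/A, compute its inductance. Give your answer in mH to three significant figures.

L ≈ 227 mH

For a thin toroid, L = μ₀μᵣN²A/(2πR).
L = (4π×10⁻⁷)(326)(2630)²(2.550×10^-5) / (2π×5.070×10^-2 m) = 0.2268 H.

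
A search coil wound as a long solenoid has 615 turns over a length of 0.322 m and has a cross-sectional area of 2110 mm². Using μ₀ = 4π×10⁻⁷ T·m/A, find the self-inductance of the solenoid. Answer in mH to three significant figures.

L ≈ 3.11 mH

A = 2110 mm² = 2.110×10^-3 m².
For a long solenoid, L = μ₀N²A/ℓ.
L = (4π×10⁻⁷)(615)²(2.110×10^-3)/(0.322 m) = 3.114×10^-3 H.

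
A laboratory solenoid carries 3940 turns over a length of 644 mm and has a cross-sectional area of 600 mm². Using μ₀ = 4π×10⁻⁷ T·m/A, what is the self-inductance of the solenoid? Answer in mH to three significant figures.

L ≈ 18.2 mH

A = 600 mm² = 6.000×10^-4 m².
For a long solenoid, L = μ₀N²A/ℓ.
L = (4π×10⁻⁷)(3940)²(6.000×10^-4)/(0.644 m) = 1.817×10^-2 H.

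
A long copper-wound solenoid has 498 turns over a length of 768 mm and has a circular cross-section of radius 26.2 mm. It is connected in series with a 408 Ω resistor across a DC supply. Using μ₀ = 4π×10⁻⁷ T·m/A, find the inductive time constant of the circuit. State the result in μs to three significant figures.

A = πr² = π(2.620×10^-2 m)² = 2.157×10^-3 m².
L = μ₀N²A/ℓ = (4π×10⁻⁷)(498)²(2.157×10^-3)/(0.768) = 8.751×10^-4 H.
τ = L/R = (8.751×10^-4)/(408) = 2.1449×10^-6 s.

τ ≈ 2.14 μs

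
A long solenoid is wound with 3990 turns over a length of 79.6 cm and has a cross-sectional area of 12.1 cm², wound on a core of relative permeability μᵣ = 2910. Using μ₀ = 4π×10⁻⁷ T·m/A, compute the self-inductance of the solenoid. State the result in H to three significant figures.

A = 12.1 cm² = 1.210×10^-3 m².
For a long solenoid, L = μ₀μᵣN²A/ℓ.
L = (4π×10⁻⁷)(2910)(3990)²(1.210×10^-3)/(0.796 m) = 88.5 H.

L ≈ 88.5 H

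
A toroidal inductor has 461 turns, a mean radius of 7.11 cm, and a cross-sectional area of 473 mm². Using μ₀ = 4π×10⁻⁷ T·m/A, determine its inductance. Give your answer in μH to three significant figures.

For a thin toroid, L = μ₀N²A/(2πR).
L = (4π×10⁻⁷)(461)²(4.730×10^-4) / (2π×7.110×10^-2 m) = 2.828×10^-4 H.

L ≈ 283 μH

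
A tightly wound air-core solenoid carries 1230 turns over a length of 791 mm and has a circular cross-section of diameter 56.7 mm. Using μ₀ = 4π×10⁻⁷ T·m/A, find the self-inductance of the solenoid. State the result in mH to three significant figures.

L ≈ 6.07 mH

A = π(d/2)² = π(2.835×10^-2 m)² = 2.52497×10^-3 m².
For a long solenoid, L = μ₀N²A/ℓ.
L = (4π×10⁻⁷)(1230)²(2.52497×10^-3)/(0.791 m) = 6.069×10^-3 H.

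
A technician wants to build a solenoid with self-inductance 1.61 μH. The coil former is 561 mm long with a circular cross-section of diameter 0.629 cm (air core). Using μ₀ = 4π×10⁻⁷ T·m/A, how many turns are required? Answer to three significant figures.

N ≈ 152 turns

A = π(d/2)² = π(3.145×10^-3 m)² = 3.107×10^-5 m².
From L = μ₀N²A/ℓ, N = √(Lℓ / (μ₀A)).
N = √[(1.610×10^-6)(0.561) / ((4π×10⁻⁷)×3.107×10^-5)] = √(2.313×10^4) ≈ 152.1.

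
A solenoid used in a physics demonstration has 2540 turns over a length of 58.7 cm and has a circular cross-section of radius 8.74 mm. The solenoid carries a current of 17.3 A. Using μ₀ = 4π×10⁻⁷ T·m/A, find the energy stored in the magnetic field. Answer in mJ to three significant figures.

A = πr² = π(8.740×10^-3 m)² = 2.400×10^-4 m².
L = μ₀N²A/ℓ = (4π×10⁻⁷)(2540)²(2.400×10^-4)/(0.587) = 3.314×10^-3 H.
U = ½LI² = ½(3.314×10^-3)(17.3)² = 0.496 J.

U ≈ 496 mJ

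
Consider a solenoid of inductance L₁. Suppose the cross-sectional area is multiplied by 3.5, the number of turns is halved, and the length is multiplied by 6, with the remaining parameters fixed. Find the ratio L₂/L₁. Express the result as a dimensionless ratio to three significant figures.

L₂/L₁ = 0.146

For a solenoid, L ∝ μᵣN²A/ℓ.
L₂/L₁ = (3.5) × (0.5)^2 × (6)^-1 = 0.146.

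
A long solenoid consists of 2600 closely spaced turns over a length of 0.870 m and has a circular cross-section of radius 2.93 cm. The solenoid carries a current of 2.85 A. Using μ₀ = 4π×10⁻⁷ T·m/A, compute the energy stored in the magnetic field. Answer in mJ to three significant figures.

U ≈ 107 mJ

A = πr² = π(2.930×10^-2 m)² = 2.697×10^-3 m².
L = μ₀N²A/ℓ = (4π×10⁻⁷)(2600)²(2.697×10^-3)/(0.87) = 2.633×10^-2 H.
U = ½LI² = ½(2.633×10^-2)(2.85)² = 0.107 J.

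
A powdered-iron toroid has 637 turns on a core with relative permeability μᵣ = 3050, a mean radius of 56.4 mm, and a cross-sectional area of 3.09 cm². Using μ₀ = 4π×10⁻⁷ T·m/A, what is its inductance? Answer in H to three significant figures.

For a thin toroid, L = μ₀μᵣN²A/(2πR).
L = (4π×10⁻⁷)(3050)(637)²(3.090×10^-4) / (2π×5.640×10^-2 m) = 1.356 H.

L ≈ 1.36 H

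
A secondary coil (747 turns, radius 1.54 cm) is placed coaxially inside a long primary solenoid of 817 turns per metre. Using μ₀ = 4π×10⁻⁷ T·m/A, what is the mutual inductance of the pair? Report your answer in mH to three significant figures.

The outer solenoid produces a uniform field B₁ = μ₀n₁I₁ across the inner coil,
so the flux linkage is N₂Φ = N₂B₁A₂ = μ₀n₁N₂A₂·I₁, giving M = μ₀n₁N₂A₂.
A₂ = πr² = π(1.540×10^-2 m)² = 7.451×10^-4 m².
M = (4π×10⁻⁷)(817)(747)(7.451×10^-4) = 5.714×10^-4 H.

M ≈ 0.571 mH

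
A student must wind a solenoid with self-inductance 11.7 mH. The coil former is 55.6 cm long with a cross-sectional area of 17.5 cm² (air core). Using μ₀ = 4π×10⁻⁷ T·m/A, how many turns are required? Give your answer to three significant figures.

A = 17.5 cm² = 1.750×10^-3 m².
From L = μ₀N²A/ℓ, N = √(Lℓ / (μ₀A)).
N = √[(1.170×10^-2)(0.556) / ((4π×10⁻⁷)×1.750×10^-3)] = √(2.958×10^6) ≈ 1719.9.

N ≈ 1720 turns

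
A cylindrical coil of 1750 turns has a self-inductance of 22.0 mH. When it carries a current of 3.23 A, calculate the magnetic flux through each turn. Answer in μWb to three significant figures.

Φ_B ≈ 40.6 μWb

From L = NΦ_B/I, the flux per turn is Φ_B = LI/N.
Φ_B = (2.200×10^-2 H)(3.23 A)/1750 = 4.061×10^-5 Wb.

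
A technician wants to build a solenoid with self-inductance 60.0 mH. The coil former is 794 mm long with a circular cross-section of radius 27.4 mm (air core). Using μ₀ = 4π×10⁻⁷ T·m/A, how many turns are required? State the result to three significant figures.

N ≈ 4010 turns

A = πr² = π(2.740×10^-2 m)² = 2.359×10^-3 m².
From L = μ₀N²A/ℓ, N = √(Lℓ / (μ₀A)).
N = √[(6.000×10^-2)(0.794) / ((4π×10⁻⁷)×2.359×10^-3)] = √(1.607×10^7) ≈ 4009.2.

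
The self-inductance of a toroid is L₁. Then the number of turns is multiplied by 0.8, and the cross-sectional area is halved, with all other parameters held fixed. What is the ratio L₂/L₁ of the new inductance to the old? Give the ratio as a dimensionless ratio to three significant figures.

For a toroid, L ∝ μᵣN²A/R.
L₂/L₁ = (0.8)^2 × (0.5) = 0.320.

L₂/L₁ = 0.320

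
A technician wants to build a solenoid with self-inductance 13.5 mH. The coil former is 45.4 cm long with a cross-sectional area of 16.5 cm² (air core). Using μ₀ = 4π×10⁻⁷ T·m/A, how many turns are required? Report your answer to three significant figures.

A = 16.5 cm² = 1.650×10^-3 m².
From L = μ₀N²A/ℓ, N = √(Lℓ / (μ₀A)).
N = √[(1.350×10^-2)(0.454) / ((4π×10⁻⁷)×1.650×10^-3)] = √(2.956×10^6) ≈ 1719.3.

N ≈ 1720 turns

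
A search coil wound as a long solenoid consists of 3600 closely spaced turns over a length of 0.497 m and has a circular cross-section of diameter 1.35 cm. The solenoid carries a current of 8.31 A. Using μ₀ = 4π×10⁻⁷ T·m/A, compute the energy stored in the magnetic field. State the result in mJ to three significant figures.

A = π(d/2)² = π(6.750×10^-3 m)² = 1.431×10^-4 m².
L = μ₀N²A/ℓ = (4π×10⁻⁷)(3600)²(1.431×10^-4)/(0.497) = 4.690×10^-3 H.
U = ½LI² = ½(4.690×10^-3)(8.31)² = 0.162 J.

U ≈ 162 mJ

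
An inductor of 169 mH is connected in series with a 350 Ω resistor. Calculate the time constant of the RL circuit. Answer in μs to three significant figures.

τ = L/R = (0.169 H)/(350 Ω) = 4.829×10^-4 s.

τ ≈ 483 μs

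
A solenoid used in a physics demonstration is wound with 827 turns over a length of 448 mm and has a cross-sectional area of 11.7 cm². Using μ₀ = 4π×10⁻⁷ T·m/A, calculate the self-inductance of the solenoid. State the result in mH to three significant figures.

A = 11.7 cm² = 1.170×10^-3 m².
For a long solenoid, L = μ₀N²A/ℓ.
L = (4π×10⁻⁷)(827)²(1.170×10^-3)/(0.448 m) = 2.2445×10^-3 H.

L ≈ 2.24 mH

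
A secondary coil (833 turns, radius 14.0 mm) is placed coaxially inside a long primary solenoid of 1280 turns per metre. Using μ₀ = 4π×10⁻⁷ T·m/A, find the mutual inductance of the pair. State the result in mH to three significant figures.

The outer solenoid produces a uniform field B₁ = μ₀n₁I₁ across the inner coil,
so the flux linkage is N₂Φ = N₂B₁A₂ = μ₀n₁N₂A₂·I₁, giving M = μ₀n₁N₂A₂.
A₂ = πr² = π(1.400×10^-2 m)² = 6.158×10^-4 m².
M = (4π×10⁻⁷)(1280)(833)(6.158×10^-4) = 8.250×10^-4 H.

M ≈ 0.825 mH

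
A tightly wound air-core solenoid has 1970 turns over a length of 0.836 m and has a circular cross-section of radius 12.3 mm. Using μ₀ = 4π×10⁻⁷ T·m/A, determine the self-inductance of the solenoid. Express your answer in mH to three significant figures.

L ≈ 2.77 mH

A = πr² = π(1.230×10^-2 m)² = 4.753×10^-4 m².
For a long solenoid, L = μ₀N²A/ℓ.
L = (4π×10⁻⁷)(1970)²(4.753×10^-4)/(0.836 m) = 2.773×10^-3 H.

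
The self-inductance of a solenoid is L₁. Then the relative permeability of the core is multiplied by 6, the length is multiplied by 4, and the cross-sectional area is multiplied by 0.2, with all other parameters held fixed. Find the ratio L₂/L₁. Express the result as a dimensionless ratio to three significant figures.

L₂/L₁ = 0.300

For a solenoid, L ∝ μᵣN²A/ℓ.
L₂/L₁ = (6) × (4)^-1 × (0.2) = 0.300.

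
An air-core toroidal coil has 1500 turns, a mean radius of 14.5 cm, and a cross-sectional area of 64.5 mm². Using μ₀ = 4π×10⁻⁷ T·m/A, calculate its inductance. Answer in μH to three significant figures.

L ≈ 200 μH

For a thin toroid, L = μ₀N²A/(2πR).
L = (4π×10⁻⁷)(1500)²(6.450×10^-5) / (2π×0.145 m) = 2.002×10^-4 H.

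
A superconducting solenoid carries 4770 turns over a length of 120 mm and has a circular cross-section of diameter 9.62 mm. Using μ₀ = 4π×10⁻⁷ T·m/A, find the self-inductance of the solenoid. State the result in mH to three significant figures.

A = π(d/2)² = π(4.810×10^-3 m)² = 7.268×10^-5 m².
For a long solenoid, L = μ₀N²A/ℓ.
L = (4π×10⁻⁷)(4770)²(7.268×10^-5)/(0.12 m) = 1.732×10^-2 H.

L ≈ 17.3 mH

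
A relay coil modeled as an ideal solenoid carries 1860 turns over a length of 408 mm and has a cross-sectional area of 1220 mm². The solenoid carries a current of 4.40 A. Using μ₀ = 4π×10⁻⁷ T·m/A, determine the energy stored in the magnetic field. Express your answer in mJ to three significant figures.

U ≈ 126 mJ

A = 1220 mm² = 1.220×10^-3 m².
L = μ₀N²A/ℓ = (4π×10⁻⁷)(1860)²(1.220×10^-3)/(0.408) = 1.300×10^-2 H.
U = ½LI² = ½(1.300×10^-2)(4.40)² = 0.1258 J.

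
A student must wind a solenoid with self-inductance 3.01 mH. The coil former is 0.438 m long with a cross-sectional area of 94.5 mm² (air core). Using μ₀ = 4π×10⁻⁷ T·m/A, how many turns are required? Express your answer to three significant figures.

N ≈ 3330 turns

A = 94.5 mm² = 9.450×10^-5 m².
From L = μ₀N²A/ℓ, N = √(Lℓ / (μ₀A)).
N = √[(3.010×10^-3)(0.438) / ((4π×10⁻⁷)×9.450×10^-5)] = √(1.110×10^7) ≈ 3332.0.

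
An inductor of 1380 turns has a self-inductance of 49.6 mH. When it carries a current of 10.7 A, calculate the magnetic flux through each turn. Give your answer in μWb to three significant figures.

From L = NΦ_B/I, the flux per turn is Φ_B = LI/N.
Φ_B = (4.960×10^-2 H)(10.7 A)/1380 = 3.846×10^-4 Wb.

Φ_B ≈ 385 μWb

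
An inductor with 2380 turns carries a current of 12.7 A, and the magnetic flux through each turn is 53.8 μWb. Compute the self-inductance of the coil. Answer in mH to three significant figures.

L ≈ 10.1 mH

Self-inductance is defined by L = NΦ_B/I (flux linkage over current).
L = (2380)(5.380×10^-5 Wb)/(12.7 A) = 1.008×10^-2 H.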